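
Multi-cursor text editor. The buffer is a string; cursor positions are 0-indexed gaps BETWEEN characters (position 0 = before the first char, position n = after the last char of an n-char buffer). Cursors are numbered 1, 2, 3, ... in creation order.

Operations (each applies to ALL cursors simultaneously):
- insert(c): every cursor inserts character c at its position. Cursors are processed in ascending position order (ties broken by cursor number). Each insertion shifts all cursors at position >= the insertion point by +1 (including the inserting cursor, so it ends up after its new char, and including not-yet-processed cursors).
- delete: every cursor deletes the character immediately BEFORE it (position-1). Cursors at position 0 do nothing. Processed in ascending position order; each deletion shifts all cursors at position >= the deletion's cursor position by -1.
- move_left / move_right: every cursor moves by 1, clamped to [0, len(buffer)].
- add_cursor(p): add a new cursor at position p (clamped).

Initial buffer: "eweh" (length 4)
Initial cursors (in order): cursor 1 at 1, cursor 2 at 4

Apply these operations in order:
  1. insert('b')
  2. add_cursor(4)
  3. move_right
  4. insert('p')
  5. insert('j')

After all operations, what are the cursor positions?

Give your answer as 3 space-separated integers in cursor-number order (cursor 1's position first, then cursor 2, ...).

After op 1 (insert('b')): buffer="ebwehb" (len 6), cursors c1@2 c2@6, authorship .1...2
After op 2 (add_cursor(4)): buffer="ebwehb" (len 6), cursors c1@2 c3@4 c2@6, authorship .1...2
After op 3 (move_right): buffer="ebwehb" (len 6), cursors c1@3 c3@5 c2@6, authorship .1...2
After op 4 (insert('p')): buffer="ebwpehpbp" (len 9), cursors c1@4 c3@7 c2@9, authorship .1.1..322
After op 5 (insert('j')): buffer="ebwpjehpjbpj" (len 12), cursors c1@5 c3@9 c2@12, authorship .1.11..33222

Answer: 5 12 9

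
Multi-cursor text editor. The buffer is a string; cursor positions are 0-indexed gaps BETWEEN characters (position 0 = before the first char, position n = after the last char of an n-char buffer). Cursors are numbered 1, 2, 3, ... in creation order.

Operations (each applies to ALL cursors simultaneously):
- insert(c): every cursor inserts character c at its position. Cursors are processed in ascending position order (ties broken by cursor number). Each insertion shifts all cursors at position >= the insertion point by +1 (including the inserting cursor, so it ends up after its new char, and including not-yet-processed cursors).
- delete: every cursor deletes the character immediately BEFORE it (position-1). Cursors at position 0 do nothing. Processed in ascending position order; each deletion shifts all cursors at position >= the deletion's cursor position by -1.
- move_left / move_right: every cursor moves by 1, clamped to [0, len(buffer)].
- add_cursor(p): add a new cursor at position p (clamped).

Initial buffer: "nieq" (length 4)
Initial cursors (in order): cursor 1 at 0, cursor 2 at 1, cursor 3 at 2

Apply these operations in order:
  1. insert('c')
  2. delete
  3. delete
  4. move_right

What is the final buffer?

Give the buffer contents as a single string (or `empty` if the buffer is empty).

Answer: eq

Derivation:
After op 1 (insert('c')): buffer="cnciceq" (len 7), cursors c1@1 c2@3 c3@5, authorship 1.2.3..
After op 2 (delete): buffer="nieq" (len 4), cursors c1@0 c2@1 c3@2, authorship ....
After op 3 (delete): buffer="eq" (len 2), cursors c1@0 c2@0 c3@0, authorship ..
After op 4 (move_right): buffer="eq" (len 2), cursors c1@1 c2@1 c3@1, authorship ..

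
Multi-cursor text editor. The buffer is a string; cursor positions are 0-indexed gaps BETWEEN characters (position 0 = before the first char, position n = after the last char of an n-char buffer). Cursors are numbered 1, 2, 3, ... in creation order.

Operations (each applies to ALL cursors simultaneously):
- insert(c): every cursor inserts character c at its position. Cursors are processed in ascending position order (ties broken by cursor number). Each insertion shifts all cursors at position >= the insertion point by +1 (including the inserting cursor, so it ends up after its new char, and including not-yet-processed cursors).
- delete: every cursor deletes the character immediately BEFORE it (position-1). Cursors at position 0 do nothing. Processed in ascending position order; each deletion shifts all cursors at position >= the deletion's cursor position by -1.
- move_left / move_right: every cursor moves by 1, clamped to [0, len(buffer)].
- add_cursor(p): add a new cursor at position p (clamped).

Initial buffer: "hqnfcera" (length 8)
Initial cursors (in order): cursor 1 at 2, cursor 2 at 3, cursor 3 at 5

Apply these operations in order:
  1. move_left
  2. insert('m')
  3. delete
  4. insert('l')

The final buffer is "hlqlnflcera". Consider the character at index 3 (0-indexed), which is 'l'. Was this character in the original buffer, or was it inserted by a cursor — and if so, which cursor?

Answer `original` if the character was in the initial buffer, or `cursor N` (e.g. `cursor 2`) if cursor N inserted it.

Answer: cursor 2

Derivation:
After op 1 (move_left): buffer="hqnfcera" (len 8), cursors c1@1 c2@2 c3@4, authorship ........
After op 2 (insert('m')): buffer="hmqmnfmcera" (len 11), cursors c1@2 c2@4 c3@7, authorship .1.2..3....
After op 3 (delete): buffer="hqnfcera" (len 8), cursors c1@1 c2@2 c3@4, authorship ........
After op 4 (insert('l')): buffer="hlqlnflcera" (len 11), cursors c1@2 c2@4 c3@7, authorship .1.2..3....
Authorship (.=original, N=cursor N): . 1 . 2 . . 3 . . . .
Index 3: author = 2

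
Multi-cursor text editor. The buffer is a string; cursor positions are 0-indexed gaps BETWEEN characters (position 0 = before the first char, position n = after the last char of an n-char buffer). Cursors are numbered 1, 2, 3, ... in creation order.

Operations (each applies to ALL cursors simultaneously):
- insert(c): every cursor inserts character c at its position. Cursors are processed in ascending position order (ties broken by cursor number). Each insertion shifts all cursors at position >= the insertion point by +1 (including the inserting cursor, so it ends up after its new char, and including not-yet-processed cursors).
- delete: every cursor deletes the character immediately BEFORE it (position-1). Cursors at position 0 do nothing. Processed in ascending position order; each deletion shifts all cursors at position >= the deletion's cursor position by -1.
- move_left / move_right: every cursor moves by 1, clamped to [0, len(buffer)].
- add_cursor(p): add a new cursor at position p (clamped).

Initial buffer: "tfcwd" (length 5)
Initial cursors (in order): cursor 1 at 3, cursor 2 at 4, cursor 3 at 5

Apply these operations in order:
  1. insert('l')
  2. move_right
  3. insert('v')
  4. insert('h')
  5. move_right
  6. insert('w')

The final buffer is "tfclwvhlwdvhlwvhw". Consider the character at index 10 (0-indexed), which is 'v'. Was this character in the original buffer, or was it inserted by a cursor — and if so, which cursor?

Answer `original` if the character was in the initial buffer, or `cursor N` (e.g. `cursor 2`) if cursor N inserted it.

After op 1 (insert('l')): buffer="tfclwldl" (len 8), cursors c1@4 c2@6 c3@8, authorship ...1.2.3
After op 2 (move_right): buffer="tfclwldl" (len 8), cursors c1@5 c2@7 c3@8, authorship ...1.2.3
After op 3 (insert('v')): buffer="tfclwvldvlv" (len 11), cursors c1@6 c2@9 c3@11, authorship ...1.12.233
After op 4 (insert('h')): buffer="tfclwvhldvhlvh" (len 14), cursors c1@7 c2@11 c3@14, authorship ...1.112.22333
After op 5 (move_right): buffer="tfclwvhldvhlvh" (len 14), cursors c1@8 c2@12 c3@14, authorship ...1.112.22333
After op 6 (insert('w')): buffer="tfclwvhlwdvhlwvhw" (len 17), cursors c1@9 c2@14 c3@17, authorship ...1.1121.2232333
Authorship (.=original, N=cursor N): . . . 1 . 1 1 2 1 . 2 2 3 2 3 3 3
Index 10: author = 2

Answer: cursor 2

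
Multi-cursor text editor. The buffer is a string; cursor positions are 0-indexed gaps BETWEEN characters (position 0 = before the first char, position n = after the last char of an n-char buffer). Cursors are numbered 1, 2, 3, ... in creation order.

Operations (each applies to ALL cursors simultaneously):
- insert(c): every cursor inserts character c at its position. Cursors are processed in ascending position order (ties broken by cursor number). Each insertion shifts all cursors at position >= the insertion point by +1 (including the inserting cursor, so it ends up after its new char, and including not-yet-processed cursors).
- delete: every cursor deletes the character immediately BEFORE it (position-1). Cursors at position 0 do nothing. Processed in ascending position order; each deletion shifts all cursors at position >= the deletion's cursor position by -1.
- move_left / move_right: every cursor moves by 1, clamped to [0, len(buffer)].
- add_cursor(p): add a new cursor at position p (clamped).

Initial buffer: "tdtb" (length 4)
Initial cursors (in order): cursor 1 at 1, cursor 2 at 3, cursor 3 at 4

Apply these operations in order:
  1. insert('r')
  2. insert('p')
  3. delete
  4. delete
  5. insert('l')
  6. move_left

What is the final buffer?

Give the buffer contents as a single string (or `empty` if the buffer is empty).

Answer: tldtlbl

Derivation:
After op 1 (insert('r')): buffer="trdtrbr" (len 7), cursors c1@2 c2@5 c3@7, authorship .1..2.3
After op 2 (insert('p')): buffer="trpdtrpbrp" (len 10), cursors c1@3 c2@7 c3@10, authorship .11..22.33
After op 3 (delete): buffer="trdtrbr" (len 7), cursors c1@2 c2@5 c3@7, authorship .1..2.3
After op 4 (delete): buffer="tdtb" (len 4), cursors c1@1 c2@3 c3@4, authorship ....
After op 5 (insert('l')): buffer="tldtlbl" (len 7), cursors c1@2 c2@5 c3@7, authorship .1..2.3
After op 6 (move_left): buffer="tldtlbl" (len 7), cursors c1@1 c2@4 c3@6, authorship .1..2.3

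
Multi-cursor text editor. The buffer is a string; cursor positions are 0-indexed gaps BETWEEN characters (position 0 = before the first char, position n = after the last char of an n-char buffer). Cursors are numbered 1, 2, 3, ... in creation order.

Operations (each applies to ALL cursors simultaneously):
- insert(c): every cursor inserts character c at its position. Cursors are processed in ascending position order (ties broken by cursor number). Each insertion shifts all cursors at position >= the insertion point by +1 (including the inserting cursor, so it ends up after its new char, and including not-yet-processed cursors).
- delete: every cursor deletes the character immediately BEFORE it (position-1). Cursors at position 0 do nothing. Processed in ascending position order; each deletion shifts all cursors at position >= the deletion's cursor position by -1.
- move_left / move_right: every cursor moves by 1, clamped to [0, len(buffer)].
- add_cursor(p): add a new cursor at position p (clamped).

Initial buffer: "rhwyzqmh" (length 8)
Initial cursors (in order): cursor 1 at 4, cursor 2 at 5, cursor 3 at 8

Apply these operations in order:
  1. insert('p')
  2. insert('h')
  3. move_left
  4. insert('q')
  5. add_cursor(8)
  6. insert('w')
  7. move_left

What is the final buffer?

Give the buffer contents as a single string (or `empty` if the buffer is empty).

After op 1 (insert('p')): buffer="rhwypzpqmhp" (len 11), cursors c1@5 c2@7 c3@11, authorship ....1.2...3
After op 2 (insert('h')): buffer="rhwyphzphqmhph" (len 14), cursors c1@6 c2@9 c3@14, authorship ....11.22...33
After op 3 (move_left): buffer="rhwyphzphqmhph" (len 14), cursors c1@5 c2@8 c3@13, authorship ....11.22...33
After op 4 (insert('q')): buffer="rhwypqhzpqhqmhpqh" (len 17), cursors c1@6 c2@10 c3@16, authorship ....111.222...333
After op 5 (add_cursor(8)): buffer="rhwypqhzpqhqmhpqh" (len 17), cursors c1@6 c4@8 c2@10 c3@16, authorship ....111.222...333
After op 6 (insert('w')): buffer="rhwypqwhzwpqwhqmhpqwh" (len 21), cursors c1@7 c4@10 c2@13 c3@20, authorship ....1111.42222...3333
After op 7 (move_left): buffer="rhwypqwhzwpqwhqmhpqwh" (len 21), cursors c1@6 c4@9 c2@12 c3@19, authorship ....1111.42222...3333

Answer: rhwypqwhzwpqwhqmhpqwh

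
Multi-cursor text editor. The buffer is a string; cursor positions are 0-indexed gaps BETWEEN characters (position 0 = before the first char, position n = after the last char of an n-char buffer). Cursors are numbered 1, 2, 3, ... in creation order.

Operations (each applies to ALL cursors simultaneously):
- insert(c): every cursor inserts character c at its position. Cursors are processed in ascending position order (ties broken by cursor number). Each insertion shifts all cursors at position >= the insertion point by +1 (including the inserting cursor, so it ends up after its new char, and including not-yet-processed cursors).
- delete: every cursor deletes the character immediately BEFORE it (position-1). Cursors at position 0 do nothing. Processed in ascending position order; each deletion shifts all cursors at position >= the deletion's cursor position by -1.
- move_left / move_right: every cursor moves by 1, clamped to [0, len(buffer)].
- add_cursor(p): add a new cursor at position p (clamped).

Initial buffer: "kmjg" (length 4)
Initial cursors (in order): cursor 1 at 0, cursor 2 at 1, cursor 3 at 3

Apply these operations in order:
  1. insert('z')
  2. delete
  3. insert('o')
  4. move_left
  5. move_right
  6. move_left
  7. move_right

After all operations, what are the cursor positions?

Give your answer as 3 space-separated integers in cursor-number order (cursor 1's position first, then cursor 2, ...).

Answer: 1 3 6

Derivation:
After op 1 (insert('z')): buffer="zkzmjzg" (len 7), cursors c1@1 c2@3 c3@6, authorship 1.2..3.
After op 2 (delete): buffer="kmjg" (len 4), cursors c1@0 c2@1 c3@3, authorship ....
After op 3 (insert('o')): buffer="okomjog" (len 7), cursors c1@1 c2@3 c3@6, authorship 1.2..3.
After op 4 (move_left): buffer="okomjog" (len 7), cursors c1@0 c2@2 c3@5, authorship 1.2..3.
After op 5 (move_right): buffer="okomjog" (len 7), cursors c1@1 c2@3 c3@6, authorship 1.2..3.
After op 6 (move_left): buffer="okomjog" (len 7), cursors c1@0 c2@2 c3@5, authorship 1.2..3.
After op 7 (move_right): buffer="okomjog" (len 7), cursors c1@1 c2@3 c3@6, authorship 1.2..3.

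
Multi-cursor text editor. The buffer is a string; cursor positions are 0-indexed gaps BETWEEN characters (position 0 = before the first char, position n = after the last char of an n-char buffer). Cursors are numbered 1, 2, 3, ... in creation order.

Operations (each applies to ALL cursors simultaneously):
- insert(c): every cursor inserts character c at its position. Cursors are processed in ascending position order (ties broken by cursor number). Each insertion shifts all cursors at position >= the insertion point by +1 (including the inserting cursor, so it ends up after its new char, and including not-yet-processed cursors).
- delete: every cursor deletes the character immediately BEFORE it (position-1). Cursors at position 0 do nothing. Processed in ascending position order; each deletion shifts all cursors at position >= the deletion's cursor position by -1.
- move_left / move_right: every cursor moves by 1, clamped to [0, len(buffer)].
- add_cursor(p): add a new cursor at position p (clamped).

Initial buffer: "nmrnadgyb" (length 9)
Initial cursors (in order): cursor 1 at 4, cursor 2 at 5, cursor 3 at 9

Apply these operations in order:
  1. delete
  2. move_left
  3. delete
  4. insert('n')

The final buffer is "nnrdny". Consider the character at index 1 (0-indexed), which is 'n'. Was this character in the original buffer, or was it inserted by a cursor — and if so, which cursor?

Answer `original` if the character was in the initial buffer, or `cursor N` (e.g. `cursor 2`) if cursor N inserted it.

After op 1 (delete): buffer="nmrdgy" (len 6), cursors c1@3 c2@3 c3@6, authorship ......
After op 2 (move_left): buffer="nmrdgy" (len 6), cursors c1@2 c2@2 c3@5, authorship ......
After op 3 (delete): buffer="rdy" (len 3), cursors c1@0 c2@0 c3@2, authorship ...
After op 4 (insert('n')): buffer="nnrdny" (len 6), cursors c1@2 c2@2 c3@5, authorship 12..3.
Authorship (.=original, N=cursor N): 1 2 . . 3 .
Index 1: author = 2

Answer: cursor 2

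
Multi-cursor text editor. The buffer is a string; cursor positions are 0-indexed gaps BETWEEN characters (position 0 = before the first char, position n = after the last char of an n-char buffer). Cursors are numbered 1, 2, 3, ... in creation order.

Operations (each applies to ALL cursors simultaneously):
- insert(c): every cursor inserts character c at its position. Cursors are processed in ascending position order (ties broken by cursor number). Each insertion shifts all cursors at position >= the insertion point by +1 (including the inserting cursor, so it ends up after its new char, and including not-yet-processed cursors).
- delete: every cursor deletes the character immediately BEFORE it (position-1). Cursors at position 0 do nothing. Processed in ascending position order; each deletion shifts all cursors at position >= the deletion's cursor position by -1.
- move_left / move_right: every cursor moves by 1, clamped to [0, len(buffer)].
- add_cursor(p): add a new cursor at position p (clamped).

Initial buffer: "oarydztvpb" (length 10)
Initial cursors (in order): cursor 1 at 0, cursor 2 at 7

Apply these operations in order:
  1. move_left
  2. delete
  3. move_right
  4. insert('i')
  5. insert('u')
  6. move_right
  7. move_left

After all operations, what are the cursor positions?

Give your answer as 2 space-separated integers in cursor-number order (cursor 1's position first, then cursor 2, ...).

After op 1 (move_left): buffer="oarydztvpb" (len 10), cursors c1@0 c2@6, authorship ..........
After op 2 (delete): buffer="oarydtvpb" (len 9), cursors c1@0 c2@5, authorship .........
After op 3 (move_right): buffer="oarydtvpb" (len 9), cursors c1@1 c2@6, authorship .........
After op 4 (insert('i')): buffer="oiarydtivpb" (len 11), cursors c1@2 c2@8, authorship .1.....2...
After op 5 (insert('u')): buffer="oiuarydtiuvpb" (len 13), cursors c1@3 c2@10, authorship .11.....22...
After op 6 (move_right): buffer="oiuarydtiuvpb" (len 13), cursors c1@4 c2@11, authorship .11.....22...
After op 7 (move_left): buffer="oiuarydtiuvpb" (len 13), cursors c1@3 c2@10, authorship .11.....22...

Answer: 3 10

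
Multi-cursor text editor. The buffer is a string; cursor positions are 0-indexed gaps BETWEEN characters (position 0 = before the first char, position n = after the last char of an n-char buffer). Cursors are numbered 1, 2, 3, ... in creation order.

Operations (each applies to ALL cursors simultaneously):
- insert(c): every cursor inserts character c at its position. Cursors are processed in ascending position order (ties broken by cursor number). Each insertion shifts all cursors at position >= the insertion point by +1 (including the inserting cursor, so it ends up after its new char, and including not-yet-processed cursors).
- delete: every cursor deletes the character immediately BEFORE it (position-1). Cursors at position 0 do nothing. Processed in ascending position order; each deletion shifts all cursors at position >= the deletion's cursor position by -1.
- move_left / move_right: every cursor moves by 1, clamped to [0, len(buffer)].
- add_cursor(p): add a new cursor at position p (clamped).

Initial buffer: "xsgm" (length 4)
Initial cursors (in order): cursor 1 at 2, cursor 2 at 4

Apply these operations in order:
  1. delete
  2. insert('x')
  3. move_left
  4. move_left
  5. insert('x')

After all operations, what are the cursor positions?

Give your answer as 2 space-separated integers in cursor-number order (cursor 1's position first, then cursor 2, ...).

After op 1 (delete): buffer="xg" (len 2), cursors c1@1 c2@2, authorship ..
After op 2 (insert('x')): buffer="xxgx" (len 4), cursors c1@2 c2@4, authorship .1.2
After op 3 (move_left): buffer="xxgx" (len 4), cursors c1@1 c2@3, authorship .1.2
After op 4 (move_left): buffer="xxgx" (len 4), cursors c1@0 c2@2, authorship .1.2
After op 5 (insert('x')): buffer="xxxxgx" (len 6), cursors c1@1 c2@4, authorship 1.12.2

Answer: 1 4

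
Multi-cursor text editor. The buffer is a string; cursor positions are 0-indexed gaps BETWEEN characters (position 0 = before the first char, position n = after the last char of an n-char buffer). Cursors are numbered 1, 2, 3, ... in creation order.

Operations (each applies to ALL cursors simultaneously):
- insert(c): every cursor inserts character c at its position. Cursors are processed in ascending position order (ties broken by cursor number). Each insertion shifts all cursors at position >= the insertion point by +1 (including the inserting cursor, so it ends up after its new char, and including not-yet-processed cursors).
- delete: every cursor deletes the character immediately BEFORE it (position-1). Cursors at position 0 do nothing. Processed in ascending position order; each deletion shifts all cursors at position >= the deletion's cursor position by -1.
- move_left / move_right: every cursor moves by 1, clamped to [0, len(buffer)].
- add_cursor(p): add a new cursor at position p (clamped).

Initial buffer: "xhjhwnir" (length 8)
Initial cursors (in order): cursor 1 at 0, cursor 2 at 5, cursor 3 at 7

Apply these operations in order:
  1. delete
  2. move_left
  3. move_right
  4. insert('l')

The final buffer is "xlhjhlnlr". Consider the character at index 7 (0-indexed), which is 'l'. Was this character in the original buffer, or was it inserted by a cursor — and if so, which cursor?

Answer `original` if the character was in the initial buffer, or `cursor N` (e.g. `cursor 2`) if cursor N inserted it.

After op 1 (delete): buffer="xhjhnr" (len 6), cursors c1@0 c2@4 c3@5, authorship ......
After op 2 (move_left): buffer="xhjhnr" (len 6), cursors c1@0 c2@3 c3@4, authorship ......
After op 3 (move_right): buffer="xhjhnr" (len 6), cursors c1@1 c2@4 c3@5, authorship ......
After op 4 (insert('l')): buffer="xlhjhlnlr" (len 9), cursors c1@2 c2@6 c3@8, authorship .1...2.3.
Authorship (.=original, N=cursor N): . 1 . . . 2 . 3 .
Index 7: author = 3

Answer: cursor 3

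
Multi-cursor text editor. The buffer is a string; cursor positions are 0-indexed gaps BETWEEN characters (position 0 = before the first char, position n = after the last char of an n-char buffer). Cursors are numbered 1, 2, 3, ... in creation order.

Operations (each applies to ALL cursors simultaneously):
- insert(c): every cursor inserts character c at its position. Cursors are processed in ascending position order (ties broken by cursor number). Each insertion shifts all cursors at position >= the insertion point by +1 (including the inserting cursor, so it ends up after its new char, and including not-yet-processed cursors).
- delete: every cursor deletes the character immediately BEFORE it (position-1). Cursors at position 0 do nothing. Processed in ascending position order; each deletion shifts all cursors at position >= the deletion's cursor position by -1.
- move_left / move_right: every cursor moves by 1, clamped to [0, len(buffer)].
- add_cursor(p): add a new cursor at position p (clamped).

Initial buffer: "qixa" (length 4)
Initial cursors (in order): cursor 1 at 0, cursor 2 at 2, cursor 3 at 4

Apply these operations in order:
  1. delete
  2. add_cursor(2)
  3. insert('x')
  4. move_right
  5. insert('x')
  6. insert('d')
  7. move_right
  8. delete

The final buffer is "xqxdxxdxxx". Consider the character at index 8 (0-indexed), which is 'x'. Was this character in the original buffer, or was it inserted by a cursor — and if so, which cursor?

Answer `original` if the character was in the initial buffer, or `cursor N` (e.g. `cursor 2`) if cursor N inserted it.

Answer: cursor 3

Derivation:
After op 1 (delete): buffer="qx" (len 2), cursors c1@0 c2@1 c3@2, authorship ..
After op 2 (add_cursor(2)): buffer="qx" (len 2), cursors c1@0 c2@1 c3@2 c4@2, authorship ..
After op 3 (insert('x')): buffer="xqxxxx" (len 6), cursors c1@1 c2@3 c3@6 c4@6, authorship 1.2.34
After op 4 (move_right): buffer="xqxxxx" (len 6), cursors c1@2 c2@4 c3@6 c4@6, authorship 1.2.34
After op 5 (insert('x')): buffer="xqxxxxxxxx" (len 10), cursors c1@3 c2@6 c3@10 c4@10, authorship 1.12.23434
After op 6 (insert('d')): buffer="xqxdxxxdxxxxdd" (len 14), cursors c1@4 c2@8 c3@14 c4@14, authorship 1.112.22343434
After op 7 (move_right): buffer="xqxdxxxdxxxxdd" (len 14), cursors c1@5 c2@9 c3@14 c4@14, authorship 1.112.22343434
After op 8 (delete): buffer="xqxdxxdxxx" (len 10), cursors c1@4 c2@7 c3@10 c4@10, authorship 1.11.22434
Authorship (.=original, N=cursor N): 1 . 1 1 . 2 2 4 3 4
Index 8: author = 3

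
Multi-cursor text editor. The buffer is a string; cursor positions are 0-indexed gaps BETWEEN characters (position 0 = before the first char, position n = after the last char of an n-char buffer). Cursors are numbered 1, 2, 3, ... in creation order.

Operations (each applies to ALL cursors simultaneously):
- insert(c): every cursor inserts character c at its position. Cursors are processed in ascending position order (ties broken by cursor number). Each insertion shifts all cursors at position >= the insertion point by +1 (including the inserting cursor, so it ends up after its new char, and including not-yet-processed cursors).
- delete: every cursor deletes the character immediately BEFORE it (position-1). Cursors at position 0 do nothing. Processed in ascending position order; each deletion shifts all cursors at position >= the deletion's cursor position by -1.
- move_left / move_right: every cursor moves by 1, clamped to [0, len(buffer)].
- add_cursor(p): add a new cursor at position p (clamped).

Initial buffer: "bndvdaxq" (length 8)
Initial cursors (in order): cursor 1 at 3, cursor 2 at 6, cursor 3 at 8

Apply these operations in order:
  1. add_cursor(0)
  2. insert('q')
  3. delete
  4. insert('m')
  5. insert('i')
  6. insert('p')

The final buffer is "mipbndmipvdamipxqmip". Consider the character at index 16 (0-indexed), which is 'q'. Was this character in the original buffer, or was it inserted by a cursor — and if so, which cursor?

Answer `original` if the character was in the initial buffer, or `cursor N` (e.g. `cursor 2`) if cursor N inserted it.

After op 1 (add_cursor(0)): buffer="bndvdaxq" (len 8), cursors c4@0 c1@3 c2@6 c3@8, authorship ........
After op 2 (insert('q')): buffer="qbndqvdaqxqq" (len 12), cursors c4@1 c1@5 c2@9 c3@12, authorship 4...1...2..3
After op 3 (delete): buffer="bndvdaxq" (len 8), cursors c4@0 c1@3 c2@6 c3@8, authorship ........
After op 4 (insert('m')): buffer="mbndmvdamxqm" (len 12), cursors c4@1 c1@5 c2@9 c3@12, authorship 4...1...2..3
After op 5 (insert('i')): buffer="mibndmivdamixqmi" (len 16), cursors c4@2 c1@7 c2@12 c3@16, authorship 44...11...22..33
After op 6 (insert('p')): buffer="mipbndmipvdamipxqmip" (len 20), cursors c4@3 c1@9 c2@15 c3@20, authorship 444...111...222..333
Authorship (.=original, N=cursor N): 4 4 4 . . . 1 1 1 . . . 2 2 2 . . 3 3 3
Index 16: author = original

Answer: original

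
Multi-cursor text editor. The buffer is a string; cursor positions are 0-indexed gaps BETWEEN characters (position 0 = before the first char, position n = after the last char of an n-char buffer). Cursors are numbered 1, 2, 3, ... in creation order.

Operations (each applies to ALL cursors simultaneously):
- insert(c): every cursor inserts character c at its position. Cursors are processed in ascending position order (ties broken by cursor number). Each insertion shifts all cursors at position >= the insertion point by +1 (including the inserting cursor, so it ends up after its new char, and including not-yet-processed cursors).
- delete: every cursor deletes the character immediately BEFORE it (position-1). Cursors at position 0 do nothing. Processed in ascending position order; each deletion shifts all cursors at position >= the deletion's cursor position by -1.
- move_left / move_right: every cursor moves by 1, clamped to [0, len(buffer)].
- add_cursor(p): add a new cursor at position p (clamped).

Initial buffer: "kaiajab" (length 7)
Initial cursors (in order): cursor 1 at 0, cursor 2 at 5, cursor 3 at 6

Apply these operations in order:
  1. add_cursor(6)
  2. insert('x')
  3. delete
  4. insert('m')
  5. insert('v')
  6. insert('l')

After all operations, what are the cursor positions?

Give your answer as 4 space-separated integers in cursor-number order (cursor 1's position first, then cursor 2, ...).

After op 1 (add_cursor(6)): buffer="kaiajab" (len 7), cursors c1@0 c2@5 c3@6 c4@6, authorship .......
After op 2 (insert('x')): buffer="xkaiajxaxxb" (len 11), cursors c1@1 c2@7 c3@10 c4@10, authorship 1.....2.34.
After op 3 (delete): buffer="kaiajab" (len 7), cursors c1@0 c2@5 c3@6 c4@6, authorship .......
After op 4 (insert('m')): buffer="mkaiajmammb" (len 11), cursors c1@1 c2@7 c3@10 c4@10, authorship 1.....2.34.
After op 5 (insert('v')): buffer="mvkaiajmvammvvb" (len 15), cursors c1@2 c2@9 c3@14 c4@14, authorship 11.....22.3434.
After op 6 (insert('l')): buffer="mvlkaiajmvlammvvllb" (len 19), cursors c1@3 c2@11 c3@18 c4@18, authorship 111.....222.343434.

Answer: 3 11 18 18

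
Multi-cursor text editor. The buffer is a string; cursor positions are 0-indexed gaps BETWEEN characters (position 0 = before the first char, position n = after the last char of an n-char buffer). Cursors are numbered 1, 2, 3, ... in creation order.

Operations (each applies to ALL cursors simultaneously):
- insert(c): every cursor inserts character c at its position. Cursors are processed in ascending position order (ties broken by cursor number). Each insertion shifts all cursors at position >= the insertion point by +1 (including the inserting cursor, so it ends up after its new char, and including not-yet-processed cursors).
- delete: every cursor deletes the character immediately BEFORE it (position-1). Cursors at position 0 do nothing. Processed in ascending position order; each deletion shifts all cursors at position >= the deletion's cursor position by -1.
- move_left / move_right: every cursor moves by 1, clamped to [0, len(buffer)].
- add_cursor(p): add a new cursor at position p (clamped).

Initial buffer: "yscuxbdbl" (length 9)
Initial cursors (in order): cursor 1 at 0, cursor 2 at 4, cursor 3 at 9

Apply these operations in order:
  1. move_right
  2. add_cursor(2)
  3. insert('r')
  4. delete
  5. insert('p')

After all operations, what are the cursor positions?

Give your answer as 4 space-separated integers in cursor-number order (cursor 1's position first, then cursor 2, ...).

After op 1 (move_right): buffer="yscuxbdbl" (len 9), cursors c1@1 c2@5 c3@9, authorship .........
After op 2 (add_cursor(2)): buffer="yscuxbdbl" (len 9), cursors c1@1 c4@2 c2@5 c3@9, authorship .........
After op 3 (insert('r')): buffer="yrsrcuxrbdblr" (len 13), cursors c1@2 c4@4 c2@8 c3@13, authorship .1.4...2....3
After op 4 (delete): buffer="yscuxbdbl" (len 9), cursors c1@1 c4@2 c2@5 c3@9, authorship .........
After op 5 (insert('p')): buffer="ypspcuxpbdblp" (len 13), cursors c1@2 c4@4 c2@8 c3@13, authorship .1.4...2....3

Answer: 2 8 13 4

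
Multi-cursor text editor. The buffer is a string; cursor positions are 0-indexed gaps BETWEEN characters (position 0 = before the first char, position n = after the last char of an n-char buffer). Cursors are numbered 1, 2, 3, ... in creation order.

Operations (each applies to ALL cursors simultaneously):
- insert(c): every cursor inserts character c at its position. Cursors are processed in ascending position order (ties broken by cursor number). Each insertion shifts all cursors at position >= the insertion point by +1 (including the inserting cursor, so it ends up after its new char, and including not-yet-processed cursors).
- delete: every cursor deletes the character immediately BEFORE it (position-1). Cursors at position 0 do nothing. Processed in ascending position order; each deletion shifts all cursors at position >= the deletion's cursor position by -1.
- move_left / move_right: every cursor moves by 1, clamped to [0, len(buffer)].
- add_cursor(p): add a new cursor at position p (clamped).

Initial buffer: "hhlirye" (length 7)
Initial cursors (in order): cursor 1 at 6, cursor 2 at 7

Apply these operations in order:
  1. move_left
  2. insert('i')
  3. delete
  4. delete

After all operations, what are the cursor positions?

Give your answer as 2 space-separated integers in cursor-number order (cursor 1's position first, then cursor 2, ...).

After op 1 (move_left): buffer="hhlirye" (len 7), cursors c1@5 c2@6, authorship .......
After op 2 (insert('i')): buffer="hhliriyie" (len 9), cursors c1@6 c2@8, authorship .....1.2.
After op 3 (delete): buffer="hhlirye" (len 7), cursors c1@5 c2@6, authorship .......
After op 4 (delete): buffer="hhlie" (len 5), cursors c1@4 c2@4, authorship .....

Answer: 4 4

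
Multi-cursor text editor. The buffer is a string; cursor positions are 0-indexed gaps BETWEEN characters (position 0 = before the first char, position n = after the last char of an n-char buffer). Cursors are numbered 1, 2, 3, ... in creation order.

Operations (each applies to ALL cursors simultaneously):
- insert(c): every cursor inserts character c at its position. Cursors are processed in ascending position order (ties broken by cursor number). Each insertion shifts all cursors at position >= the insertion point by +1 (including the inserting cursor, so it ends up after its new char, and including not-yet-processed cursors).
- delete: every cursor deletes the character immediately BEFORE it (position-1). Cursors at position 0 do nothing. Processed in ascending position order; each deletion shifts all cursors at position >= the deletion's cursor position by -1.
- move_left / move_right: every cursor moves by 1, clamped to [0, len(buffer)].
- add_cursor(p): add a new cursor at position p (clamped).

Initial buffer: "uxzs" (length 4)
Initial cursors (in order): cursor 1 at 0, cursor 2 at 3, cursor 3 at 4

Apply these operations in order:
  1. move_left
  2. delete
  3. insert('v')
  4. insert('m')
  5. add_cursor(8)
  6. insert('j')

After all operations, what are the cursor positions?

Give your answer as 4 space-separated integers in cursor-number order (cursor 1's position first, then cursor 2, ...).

After op 1 (move_left): buffer="uxzs" (len 4), cursors c1@0 c2@2 c3@3, authorship ....
After op 2 (delete): buffer="us" (len 2), cursors c1@0 c2@1 c3@1, authorship ..
After op 3 (insert('v')): buffer="vuvvs" (len 5), cursors c1@1 c2@4 c3@4, authorship 1.23.
After op 4 (insert('m')): buffer="vmuvvmms" (len 8), cursors c1@2 c2@7 c3@7, authorship 11.2323.
After op 5 (add_cursor(8)): buffer="vmuvvmms" (len 8), cursors c1@2 c2@7 c3@7 c4@8, authorship 11.2323.
After op 6 (insert('j')): buffer="vmjuvvmmjjsj" (len 12), cursors c1@3 c2@10 c3@10 c4@12, authorship 111.232323.4

Answer: 3 10 10 12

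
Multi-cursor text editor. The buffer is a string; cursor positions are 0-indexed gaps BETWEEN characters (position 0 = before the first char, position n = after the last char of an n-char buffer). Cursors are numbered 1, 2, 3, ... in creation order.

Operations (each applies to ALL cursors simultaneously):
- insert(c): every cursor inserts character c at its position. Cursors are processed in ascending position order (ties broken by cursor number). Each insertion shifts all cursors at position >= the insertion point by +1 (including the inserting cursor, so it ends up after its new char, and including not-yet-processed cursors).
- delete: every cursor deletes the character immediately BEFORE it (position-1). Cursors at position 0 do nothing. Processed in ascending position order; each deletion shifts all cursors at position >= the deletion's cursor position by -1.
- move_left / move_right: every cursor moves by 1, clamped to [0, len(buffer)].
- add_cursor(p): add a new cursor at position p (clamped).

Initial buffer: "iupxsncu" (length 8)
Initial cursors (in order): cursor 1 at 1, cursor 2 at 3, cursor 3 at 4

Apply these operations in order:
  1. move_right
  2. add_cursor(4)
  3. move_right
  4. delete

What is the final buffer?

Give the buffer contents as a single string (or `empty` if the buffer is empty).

Answer: iucu

Derivation:
After op 1 (move_right): buffer="iupxsncu" (len 8), cursors c1@2 c2@4 c3@5, authorship ........
After op 2 (add_cursor(4)): buffer="iupxsncu" (len 8), cursors c1@2 c2@4 c4@4 c3@5, authorship ........
After op 3 (move_right): buffer="iupxsncu" (len 8), cursors c1@3 c2@5 c4@5 c3@6, authorship ........
After op 4 (delete): buffer="iucu" (len 4), cursors c1@2 c2@2 c3@2 c4@2, authorship ....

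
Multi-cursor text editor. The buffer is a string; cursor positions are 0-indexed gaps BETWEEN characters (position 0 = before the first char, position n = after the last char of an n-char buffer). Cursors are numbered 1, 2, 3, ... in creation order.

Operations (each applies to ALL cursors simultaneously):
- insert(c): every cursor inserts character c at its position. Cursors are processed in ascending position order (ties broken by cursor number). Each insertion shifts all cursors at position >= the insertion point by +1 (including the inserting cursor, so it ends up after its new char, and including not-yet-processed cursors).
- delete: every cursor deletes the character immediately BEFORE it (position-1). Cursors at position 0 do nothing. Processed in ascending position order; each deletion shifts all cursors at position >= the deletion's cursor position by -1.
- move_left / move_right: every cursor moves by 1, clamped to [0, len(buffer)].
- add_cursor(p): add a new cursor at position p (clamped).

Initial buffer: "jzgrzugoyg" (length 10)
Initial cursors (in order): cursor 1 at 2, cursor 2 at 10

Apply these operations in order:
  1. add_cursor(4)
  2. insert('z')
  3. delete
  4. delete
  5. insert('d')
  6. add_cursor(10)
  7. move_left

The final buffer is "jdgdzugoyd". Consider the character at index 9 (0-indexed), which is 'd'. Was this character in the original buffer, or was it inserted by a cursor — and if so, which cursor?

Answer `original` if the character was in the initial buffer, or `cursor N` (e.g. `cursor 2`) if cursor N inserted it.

Answer: cursor 2

Derivation:
After op 1 (add_cursor(4)): buffer="jzgrzugoyg" (len 10), cursors c1@2 c3@4 c2@10, authorship ..........
After op 2 (insert('z')): buffer="jzzgrzzugoygz" (len 13), cursors c1@3 c3@6 c2@13, authorship ..1..3......2
After op 3 (delete): buffer="jzgrzugoyg" (len 10), cursors c1@2 c3@4 c2@10, authorship ..........
After op 4 (delete): buffer="jgzugoy" (len 7), cursors c1@1 c3@2 c2@7, authorship .......
After op 5 (insert('d')): buffer="jdgdzugoyd" (len 10), cursors c1@2 c3@4 c2@10, authorship .1.3.....2
After op 6 (add_cursor(10)): buffer="jdgdzugoyd" (len 10), cursors c1@2 c3@4 c2@10 c4@10, authorship .1.3.....2
After op 7 (move_left): buffer="jdgdzugoyd" (len 10), cursors c1@1 c3@3 c2@9 c4@9, authorship .1.3.....2
Authorship (.=original, N=cursor N): . 1 . 3 . . . . . 2
Index 9: author = 2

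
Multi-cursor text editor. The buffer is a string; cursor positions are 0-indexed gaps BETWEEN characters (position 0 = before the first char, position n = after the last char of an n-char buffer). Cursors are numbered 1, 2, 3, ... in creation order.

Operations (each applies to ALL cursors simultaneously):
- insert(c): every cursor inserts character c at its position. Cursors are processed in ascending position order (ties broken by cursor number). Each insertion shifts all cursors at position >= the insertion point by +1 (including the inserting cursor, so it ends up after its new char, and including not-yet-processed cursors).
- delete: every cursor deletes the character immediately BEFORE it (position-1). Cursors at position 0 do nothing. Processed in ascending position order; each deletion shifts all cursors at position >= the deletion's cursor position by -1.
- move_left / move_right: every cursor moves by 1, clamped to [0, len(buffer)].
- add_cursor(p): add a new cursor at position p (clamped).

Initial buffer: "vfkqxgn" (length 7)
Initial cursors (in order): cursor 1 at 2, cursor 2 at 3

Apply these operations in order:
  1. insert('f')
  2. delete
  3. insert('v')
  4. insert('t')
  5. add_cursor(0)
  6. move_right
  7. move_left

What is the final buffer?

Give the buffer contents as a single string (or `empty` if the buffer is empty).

After op 1 (insert('f')): buffer="vffkfqxgn" (len 9), cursors c1@3 c2@5, authorship ..1.2....
After op 2 (delete): buffer="vfkqxgn" (len 7), cursors c1@2 c2@3, authorship .......
After op 3 (insert('v')): buffer="vfvkvqxgn" (len 9), cursors c1@3 c2@5, authorship ..1.2....
After op 4 (insert('t')): buffer="vfvtkvtqxgn" (len 11), cursors c1@4 c2@7, authorship ..11.22....
After op 5 (add_cursor(0)): buffer="vfvtkvtqxgn" (len 11), cursors c3@0 c1@4 c2@7, authorship ..11.22....
After op 6 (move_right): buffer="vfvtkvtqxgn" (len 11), cursors c3@1 c1@5 c2@8, authorship ..11.22....
After op 7 (move_left): buffer="vfvtkvtqxgn" (len 11), cursors c3@0 c1@4 c2@7, authorship ..11.22....

Answer: vfvtkvtqxgn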